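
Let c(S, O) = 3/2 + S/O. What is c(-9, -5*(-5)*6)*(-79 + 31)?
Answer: -1728/25 ≈ -69.120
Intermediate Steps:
c(S, O) = 3/2 + S/O (c(S, O) = 3*(1/2) + S/O = 3/2 + S/O)
c(-9, -5*(-5)*6)*(-79 + 31) = (3/2 - 9/(-5*(-5)*6))*(-79 + 31) = (3/2 - 9/(25*6))*(-48) = (3/2 - 9/150)*(-48) = (3/2 - 9*1/150)*(-48) = (3/2 - 3/50)*(-48) = (36/25)*(-48) = -1728/25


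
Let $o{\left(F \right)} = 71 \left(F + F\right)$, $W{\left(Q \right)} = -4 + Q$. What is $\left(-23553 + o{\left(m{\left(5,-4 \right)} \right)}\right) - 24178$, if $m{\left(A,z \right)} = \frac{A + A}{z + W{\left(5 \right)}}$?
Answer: $- \frac{144613}{3} \approx -48204.0$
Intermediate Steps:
$m{\left(A,z \right)} = \frac{2 A}{1 + z}$ ($m{\left(A,z \right)} = \frac{A + A}{z + \left(-4 + 5\right)} = \frac{2 A}{z + 1} = \frac{2 A}{1 + z}$)
$o{\left(F \right)} = 142 F$ ($o{\left(F \right)} = 71 \cdot 2 F = 142 F$)
$\left(-23553 + o{\left(m{\left(5,-4 \right)} \right)}\right) - 24178 = \left(-23553 + 142 \cdot 2 \cdot 5 \frac{1}{1 - 4}\right) - 24178 = \left(-23553 + 142 \cdot 2 \cdot 5 \frac{1}{-3}\right) - 24178 = \left(-23553 + 142 \cdot 2 \cdot 5 \left(- \frac{1}{3}\right)\right) - 24178 = \left(-23553 + 142 \left(- \frac{10}{3}\right)\right) - 24178 = \left(-23553 - \frac{1420}{3}\right) - 24178 = - \frac{72079}{3} - 24178 = - \frac{144613}{3}$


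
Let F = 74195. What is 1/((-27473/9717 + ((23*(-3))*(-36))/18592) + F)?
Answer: 45164616/3350867023873 ≈ 1.3478e-5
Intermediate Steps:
1/((-27473/9717 + ((23*(-3))*(-36))/18592) + F) = 1/((-27473/9717 + ((23*(-3))*(-36))/18592) + 74195) = 1/((-27473*1/9717 - 69*(-36)*(1/18592)) + 74195) = 1/((-27473/9717 + 2484*(1/18592)) + 74195) = 1/((-27473/9717 + 621/4648) + 74195) = 1/(-121660247/45164616 + 74195) = 1/(3350867023873/45164616) = 45164616/3350867023873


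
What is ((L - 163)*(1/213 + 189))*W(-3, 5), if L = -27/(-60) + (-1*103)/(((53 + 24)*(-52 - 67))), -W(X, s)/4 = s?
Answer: 399719709358/650573 ≈ 6.1441e+5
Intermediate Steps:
W(X, s) = -4*s
L = 84527/183260 (L = -27*(-1/60) - 103/(77*(-119)) = 9/20 - 103/(-9163) = 9/20 - 103*(-1/9163) = 9/20 + 103/9163 = 84527/183260 ≈ 0.46124)
((L - 163)*(1/213 + 189))*W(-3, 5) = ((84527/183260 - 163)*(1/213 + 189))*(-4*5) = -29786853*(1/213 + 189)/183260*(-20) = -29786853/183260*40258/213*(-20) = -199859854679/6505730*(-20) = 399719709358/650573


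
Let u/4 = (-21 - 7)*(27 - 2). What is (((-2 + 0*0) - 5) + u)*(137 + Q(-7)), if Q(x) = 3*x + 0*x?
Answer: -325612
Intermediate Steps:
u = -2800 (u = 4*((-21 - 7)*(27 - 2)) = 4*(-28*25) = 4*(-700) = -2800)
Q(x) = 3*x (Q(x) = 3*x + 0 = 3*x)
(((-2 + 0*0) - 5) + u)*(137 + Q(-7)) = (((-2 + 0*0) - 5) - 2800)*(137 + 3*(-7)) = (((-2 + 0) - 5) - 2800)*(137 - 21) = ((-2 - 5) - 2800)*116 = (-7 - 2800)*116 = -2807*116 = -325612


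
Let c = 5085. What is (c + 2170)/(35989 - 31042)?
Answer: 7255/4947 ≈ 1.4665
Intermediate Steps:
(c + 2170)/(35989 - 31042) = (5085 + 2170)/(35989 - 31042) = 7255/4947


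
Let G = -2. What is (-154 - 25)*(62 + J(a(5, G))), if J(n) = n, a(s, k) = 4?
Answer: -11814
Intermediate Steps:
(-154 - 25)*(62 + J(a(5, G))) = (-154 - 25)*(62 + 4) = -179*66 = -11814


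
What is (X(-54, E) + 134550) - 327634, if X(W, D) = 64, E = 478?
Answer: -193020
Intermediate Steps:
(X(-54, E) + 134550) - 327634 = (64 + 134550) - 327634 = 134614 - 327634 = -193020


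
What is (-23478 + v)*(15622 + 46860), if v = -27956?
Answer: -3213699188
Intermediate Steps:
(-23478 + v)*(15622 + 46860) = (-23478 - 27956)*(15622 + 46860) = -51434*62482 = -3213699188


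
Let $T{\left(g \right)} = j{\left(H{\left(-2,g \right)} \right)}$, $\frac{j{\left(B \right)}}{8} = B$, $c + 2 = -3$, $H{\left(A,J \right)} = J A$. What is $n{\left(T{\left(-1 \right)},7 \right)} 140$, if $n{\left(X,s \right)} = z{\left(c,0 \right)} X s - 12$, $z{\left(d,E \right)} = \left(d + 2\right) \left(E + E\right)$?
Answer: $-1680$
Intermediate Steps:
$H{\left(A,J \right)} = A J$
$c = -5$ ($c = -2 - 3 = -5$)
$j{\left(B \right)} = 8 B$
$z{\left(d,E \right)} = 2 E \left(2 + d\right)$ ($z{\left(d,E \right)} = \left(2 + d\right) 2 E = 2 E \left(2 + d\right)$)
$T{\left(g \right)} = - 16 g$ ($T{\left(g \right)} = 8 \left(- 2 g\right) = - 16 g$)
$n{\left(X,s \right)} = -12$ ($n{\left(X,s \right)} = 2 \cdot 0 \left(2 - 5\right) X s - 12 = 2 \cdot 0 \left(-3\right) X s - 12 = 0 X s - 12 = 0 s - 12 = 0 - 12 = -12$)
$n{\left(T{\left(-1 \right)},7 \right)} 140 = \left(-12\right) 140 = -1680$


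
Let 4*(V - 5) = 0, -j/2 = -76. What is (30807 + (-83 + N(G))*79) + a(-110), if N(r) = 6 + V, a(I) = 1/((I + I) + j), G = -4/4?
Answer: 1708091/68 ≈ 25119.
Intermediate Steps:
j = 152 (j = -2*(-76) = 152)
V = 5 (V = 5 + (¼)*0 = 5 + 0 = 5)
G = -1 (G = -4*¼ = -1)
a(I) = 1/(152 + 2*I) (a(I) = 1/((I + I) + 152) = 1/(2*I + 152) = 1/(152 + 2*I))
N(r) = 11 (N(r) = 6 + 5 = 11)
(30807 + (-83 + N(G))*79) + a(-110) = (30807 + (-83 + 11)*79) + 1/(2*(76 - 110)) = (30807 - 72*79) + (½)/(-34) = (30807 - 5688) + (½)*(-1/34) = 25119 - 1/68 = 1708091/68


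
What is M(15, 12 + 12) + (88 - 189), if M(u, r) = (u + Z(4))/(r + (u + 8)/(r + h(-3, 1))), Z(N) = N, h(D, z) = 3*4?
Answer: -88903/887 ≈ -100.23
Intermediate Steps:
h(D, z) = 12
M(u, r) = (4 + u)/(r + (8 + u)/(12 + r)) (M(u, r) = (u + 4)/(r + (u + 8)/(r + 12)) = (4 + u)/(r + (8 + u)/(12 + r)))
M(15, 12 + 12) + (88 - 189) = (48 + 4*(12 + 12) + 12*15 + (12 + 12)*15)/(8 + 15 + (12 + 12)² + 12*(12 + 12)) + (88 - 189) = (48 + 4*24 + 180 + 24*15)/(8 + 15 + 24² + 12*24) - 101 = (48 + 96 + 180 + 360)/(8 + 15 + 576 + 288) - 101 = 684/887 - 101 = -88903/887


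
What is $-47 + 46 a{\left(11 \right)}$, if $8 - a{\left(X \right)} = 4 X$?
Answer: $-1703$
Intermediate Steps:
$a{\left(X \right)} = 8 - 4 X$
$-47 + 46 a{\left(11 \right)} = -47 + 46 \left(8 - 44\right) = -47 + 46 \left(-36\right) = -47 - 1656 = -1703$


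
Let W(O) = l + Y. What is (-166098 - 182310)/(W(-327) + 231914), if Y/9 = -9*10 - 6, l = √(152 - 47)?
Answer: -16099933680/10676820479 + 348408*√105/53384102395 ≈ -1.5079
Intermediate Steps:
l = √105 ≈ 10.247
Y = -864 (Y = 9*(-9*10 - 6) = 9*(-90 - 6) = 9*(-96) = -864)
W(O) = -864 + √105 (W(O) = √105 - 864 = -864 + √105)
(-166098 - 182310)/(W(-327) + 231914) = (-166098 - 182310)/((-864 + √105) + 231914) = -348408/(231050 + √105)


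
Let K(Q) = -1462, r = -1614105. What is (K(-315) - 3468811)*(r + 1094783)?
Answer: 1802189114906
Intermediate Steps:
(K(-315) - 3468811)*(r + 1094783) = (-1462 - 3468811)*(-1614105 + 1094783) = -3470273*(-519322) = 1802189114906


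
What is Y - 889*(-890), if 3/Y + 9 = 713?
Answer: 557011843/704 ≈ 7.9121e+5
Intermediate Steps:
Y = 3/704 (Y = 3/(-9 + 713) = 3/704 ≈ 0.0042614)
Y - 889*(-890) = 3/704 - 889*(-890) = 3/704 + 791210 = 557011843/704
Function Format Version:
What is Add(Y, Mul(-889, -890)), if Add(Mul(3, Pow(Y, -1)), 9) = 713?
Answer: Rational(557011843, 704) ≈ 7.9121e+5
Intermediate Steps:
Y = Rational(3, 704) (Y = Mul(3, Pow(Add(-9, 713), -1)) = Mul(3, Pow(704, -1)) = Mul(3, Rational(1, 704)) = Rational(3, 704) ≈ 0.0042614)
Add(Y, Mul(-889, -890)) = Add(Rational(3, 704), Mul(-889, -890)) = Add(Rational(3, 704), 791210) = Rational(557011843, 704)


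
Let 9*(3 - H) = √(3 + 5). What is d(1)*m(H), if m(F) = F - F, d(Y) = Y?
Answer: 0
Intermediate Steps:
H = 3 - 2*√2/9 (H = 3 - √(3 + 5)/9 = 3 - 2*√2/9 ≈ 2.6857)
m(F) = 0
d(1)*m(H) = 1*0 = 0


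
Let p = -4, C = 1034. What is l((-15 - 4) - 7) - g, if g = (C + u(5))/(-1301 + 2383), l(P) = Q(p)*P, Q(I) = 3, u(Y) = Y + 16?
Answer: -85451/1082 ≈ -78.975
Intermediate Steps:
u(Y) = 16 + Y
l(P) = 3*P
g = 1055/1082 (g = (1034 + (16 + 5))/(-1301 + 2383) = (1034 + 21)/1082 = 1055*(1/1082) = 1055/1082 ≈ 0.97505)
l((-15 - 4) - 7) - g = 3*((-15 - 4) - 7) - 1*1055/1082 = 3*(-19 - 7) - 1055/1082 = 3*(-26) - 1055/1082 = -78 - 1055/1082 = -85451/1082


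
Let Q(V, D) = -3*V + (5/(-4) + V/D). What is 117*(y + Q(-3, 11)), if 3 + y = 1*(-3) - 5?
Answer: -18135/44 ≈ -412.16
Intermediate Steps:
y = -11 (y = -3 + (1*(-3) - 5) = -3 + (-3 - 5) = -3 - 8 = -11)
Q(V, D) = -5/4 - 3*V + V/D (Q(V, D) = -3*V + (5*(-1/4) + V/D) = -3*V + (-5/4 + V/D) = -5/4 - 3*V + V/D)
117*(y + Q(-3, 11)) = 117*(-11 + (-5/4 - 3*(-3) - 3/11)) = 117*(-11 + (-5/4 + 9 - 3*1/11)) = 117*(-11 + (-5/4 + 9 - 3/11)) = 117*(-11 + 329/44) = 117*(-155/44) = -18135/44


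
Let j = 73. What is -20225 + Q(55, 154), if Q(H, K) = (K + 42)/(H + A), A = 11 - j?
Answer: -20253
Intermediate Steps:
A = -62 (A = 11 - 1*73 = 11 - 73 = -62)
Q(H, K) = (42 + K)/(-62 + H) (Q(H, K) = (K + 42)/(H - 62) = (42 + K)/(-62 + H))
-20225 + Q(55, 154) = -20225 + (42 + 154)/(-62 + 55) = -20225 + 196/(-7) = -20225 - ⅐*196 = -20225 - 28 = -20253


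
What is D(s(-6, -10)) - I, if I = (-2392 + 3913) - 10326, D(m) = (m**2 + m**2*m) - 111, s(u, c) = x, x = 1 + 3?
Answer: 8774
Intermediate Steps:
x = 4
s(u, c) = 4
D(m) = -111 + m**2 + m**3 (D(m) = (m**2 + m**3) - 111 = -111 + m**2 + m**3)
I = -8805 (I = 1521 - 10326 = -8805)
D(s(-6, -10)) - I = (-111 + 4**2 + 4**3) - 1*(-8805) = (-111 + 16 + 64) + 8805 = -31 + 8805 = 8774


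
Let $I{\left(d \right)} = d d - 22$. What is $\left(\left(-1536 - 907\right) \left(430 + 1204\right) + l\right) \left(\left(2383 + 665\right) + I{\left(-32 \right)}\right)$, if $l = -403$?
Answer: $-16168673250$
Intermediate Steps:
$I{\left(d \right)} = -22 + d^{2}$ ($I{\left(d \right)} = d^{2} - 22 = -22 + d^{2}$)
$\left(\left(-1536 - 907\right) \left(430 + 1204\right) + l\right) \left(\left(2383 + 665\right) + I{\left(-32 \right)}\right) = \left(\left(-1536 - 907\right) \left(430 + 1204\right) - 403\right) \left(\left(2383 + 665\right) - \left(22 - \left(-32\right)^{2}\right)\right) = \left(\left(-2443\right) 1634 - 403\right) \left(3048 + \left(-22 + 1024\right)\right) = \left(-3991862 - 403\right) \left(3048 + 1002\right) = \left(-3992265\right) 4050 = -16168673250$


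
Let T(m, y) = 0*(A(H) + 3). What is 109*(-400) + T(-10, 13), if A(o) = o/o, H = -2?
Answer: -43600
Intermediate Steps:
A(o) = 1
T(m, y) = 0 (T(m, y) = 0*(1 + 3) = 0*4 = 0)
109*(-400) + T(-10, 13) = 109*(-400) + 0 = -43600 + 0 = -43600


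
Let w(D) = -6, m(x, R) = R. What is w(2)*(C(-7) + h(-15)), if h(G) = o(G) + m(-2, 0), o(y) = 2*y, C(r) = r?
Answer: 222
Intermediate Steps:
h(G) = 2*G (h(G) = 2*G + 0 = 2*G)
w(2)*(C(-7) + h(-15)) = -6*(-7 + 2*(-15)) = -6*(-7 - 30) = -6*(-37) = 222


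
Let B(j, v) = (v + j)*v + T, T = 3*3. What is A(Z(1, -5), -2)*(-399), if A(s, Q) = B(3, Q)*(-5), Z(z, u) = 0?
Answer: 13965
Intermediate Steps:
T = 9
B(j, v) = 9 + v*(j + v) (B(j, v) = (v + j)*v + 9 = (j + v)*v + 9 = v*(j + v) + 9 = 9 + v*(j + v))
A(s, Q) = -45 - 15*Q - 5*Q² (A(s, Q) = (9 + Q² + 3*Q)*(-5) = -45 - 15*Q - 5*Q²)
A(Z(1, -5), -2)*(-399) = (-45 - 15*(-2) - 5*(-2)²)*(-399) = (-45 + 30 - 5*4)*(-399) = (-45 + 30 - 20)*(-399) = -35*(-399) = 13965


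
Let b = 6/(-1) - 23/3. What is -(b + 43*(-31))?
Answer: 4040/3 ≈ 1346.7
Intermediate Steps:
b = -41/3 (b = 6*(-1) - 23*⅓ = -6 - 23/3 = -41/3 ≈ -13.667)
-(b + 43*(-31)) = -(-41/3 + 43*(-31)) = -(-41/3 - 1333) = -1*(-4040/3) = 4040/3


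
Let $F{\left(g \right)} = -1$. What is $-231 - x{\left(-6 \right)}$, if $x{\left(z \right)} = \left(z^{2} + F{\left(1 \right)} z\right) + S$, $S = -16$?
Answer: $-257$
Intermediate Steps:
$x{\left(z \right)} = -16 + z^{2} - z$ ($x{\left(z \right)} = \left(z^{2} - z\right) - 16 = -16 + z^{2} - z$)
$-231 - x{\left(-6 \right)} = -231 - \left(-16 + \left(-6\right)^{2} - -6\right) = -231 - \left(-16 + 36 + 6\right) = -231 - 26 = -257$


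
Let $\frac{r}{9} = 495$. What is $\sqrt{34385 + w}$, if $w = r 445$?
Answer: $2 \sqrt{504215} \approx 1420.2$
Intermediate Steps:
$r = 4455$ ($r = 9 \cdot 495 = 4455$)
$w = 1982475$ ($w = 4455 \cdot 445 = 1982475$)
$\sqrt{34385 + w} = \sqrt{34385 + 1982475} = \sqrt{2016860} = 2 \sqrt{504215}$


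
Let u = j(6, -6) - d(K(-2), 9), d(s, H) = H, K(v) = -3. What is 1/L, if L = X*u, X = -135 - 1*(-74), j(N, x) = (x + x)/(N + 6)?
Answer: 1/610 ≈ 0.0016393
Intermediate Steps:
j(N, x) = 2*x/(6 + N) (j(N, x) = (2*x)/(6 + N) = 2*x/(6 + N))
u = -10 (u = 2*(-6)/(6 + 6) - 1*9 = 2*(-6)/12 - 9 = 2*(-6)*(1/12) - 9 = -1 - 9 = -10)
X = -61 (X = -135 + 74 = -61)
L = 610 (L = -61*(-10) = 610)
1/L = 1/610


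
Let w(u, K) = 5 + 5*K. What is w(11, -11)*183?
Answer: -9150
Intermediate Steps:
w(11, -11)*183 = (5 + 5*(-11))*183 = (5 - 55)*183 = -50*183 = -9150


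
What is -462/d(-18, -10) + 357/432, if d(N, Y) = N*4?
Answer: 1043/144 ≈ 7.2431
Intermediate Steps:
d(N, Y) = 4*N
-462/d(-18, -10) + 357/432 = -462/(4*(-18)) + 357/432 = -462/(-72) + 357*(1/432) = -462*(-1/72) + 119/144 = 77/12 + 119/144 = 1043/144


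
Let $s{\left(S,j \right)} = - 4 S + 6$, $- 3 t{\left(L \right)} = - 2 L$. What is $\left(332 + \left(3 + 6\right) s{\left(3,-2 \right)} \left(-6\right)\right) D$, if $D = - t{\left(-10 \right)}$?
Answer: $\frac{13120}{3} \approx 4373.3$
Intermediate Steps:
$t{\left(L \right)} = \frac{2 L}{3}$ ($t{\left(L \right)} = - \frac{\left(-2\right) L}{3} = \frac{2 L}{3}$)
$s{\left(S,j \right)} = 6 - 4 S$
$D = \frac{20}{3}$ ($D = - \frac{2 \left(-10\right)}{3} = \left(-1\right) \left(- \frac{20}{3}\right) = \frac{20}{3} \approx 6.6667$)
$\left(332 + \left(3 + 6\right) s{\left(3,-2 \right)} \left(-6\right)\right) D = \left(332 + \left(3 + 6\right) \left(6 - 12\right) \left(-6\right)\right) \frac{20}{3} = \left(332 + 9 \left(6 - 12\right) \left(-6\right)\right) \frac{20}{3} = \left(332 + 9 \left(-6\right) \left(-6\right)\right) \frac{20}{3} = \left(332 - -324\right) \frac{20}{3} = \left(332 + 324\right) \frac{20}{3} = 656 \cdot \frac{20}{3} = \frac{13120}{3}$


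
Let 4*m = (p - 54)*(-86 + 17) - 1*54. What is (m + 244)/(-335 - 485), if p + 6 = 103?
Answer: 409/656 ≈ 0.62348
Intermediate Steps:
p = 97 (p = -6 + 103 = 97)
m = -3021/4 (m = ((97 - 54)*(-86 + 17) - 1*54)/4 = (43*(-69) - 54)/4 = (-2967 - 54)/4 = (1/4)*(-3021) = -3021/4 ≈ -755.25)
(m + 244)/(-335 - 485) = (-3021/4 + 244)/(-335 - 485) = -2045/4/(-820) = -2045/4*(-1/820) = 409/656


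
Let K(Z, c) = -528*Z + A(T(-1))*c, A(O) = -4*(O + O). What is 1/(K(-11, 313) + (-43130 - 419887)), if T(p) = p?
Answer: -1/454705 ≈ -2.1992e-6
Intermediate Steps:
A(O) = -8*O
K(Z, c) = -528*Z + 8*c (K(Z, c) = -528*Z + (-8*(-1))*c = -528*Z + 8*c)
1/(K(-11, 313) + (-43130 - 419887)) = 1/((-528*(-11) + 8*313) + (-43130 - 419887)) = 1/((5808 + 2504) - 463017) = 1/(8312 - 463017) = 1/(-454705) = -1/454705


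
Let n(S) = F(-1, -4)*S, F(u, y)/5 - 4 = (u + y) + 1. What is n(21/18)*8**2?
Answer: 0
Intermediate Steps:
F(u, y) = 25 + 5*u + 5*y (F(u, y) = 20 + 5*((u + y) + 1) = 20 + 5*(1 + u + y) = 20 + (5 + 5*u + 5*y) = 25 + 5*u + 5*y)
n(S) = 0 (n(S) = (25 + 5*(-1) + 5*(-4))*S = (25 - 5 - 20)*S = 0*S = 0)
n(21/18)*8**2 = 0*8**2 = 0*64 = 0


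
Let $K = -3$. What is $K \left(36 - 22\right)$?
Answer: $-42$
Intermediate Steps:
$K \left(36 - 22\right) = - 3 \left(36 - 22\right) = \left(-3\right) 14 = -42$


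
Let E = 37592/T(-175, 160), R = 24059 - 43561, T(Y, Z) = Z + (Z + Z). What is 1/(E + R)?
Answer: -60/1165421 ≈ -5.1484e-5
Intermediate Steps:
T(Y, Z) = 3*Z (T(Y, Z) = Z + 2*Z = 3*Z)
R = -19502
E = 4699/60 (E = 37592/((3*160)) = 37592/480 = 37592*(1/480) = 4699/60 ≈ 78.317)
1/(E + R) = 1/(4699/60 - 19502) = 1/(-1165421/60) = -60/1165421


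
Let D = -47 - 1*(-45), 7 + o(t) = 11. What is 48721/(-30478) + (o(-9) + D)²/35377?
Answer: -1723480905/1078220206 ≈ -1.5984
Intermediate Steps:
o(t) = 4 (o(t) = -7 + 11 = 4)
D = -2 (D = -47 + 45 = -2)
48721/(-30478) + (o(-9) + D)²/35377 = 48721/(-30478) + (4 - 2)²/35377 = 48721*(-1/30478) + 2²*(1/35377) = -48721/30478 + 4*(1/35377) = -48721/30478 + 4/35377 = -1723480905/1078220206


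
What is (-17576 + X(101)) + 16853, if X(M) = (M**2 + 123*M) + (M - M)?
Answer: 21901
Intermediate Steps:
X(M) = M**2 + 123*M (X(M) = (M**2 + 123*M) + 0 = M**2 + 123*M)
(-17576 + X(101)) + 16853 = (-17576 + 101*(123 + 101)) + 16853 = (-17576 + 101*224) + 16853 = (-17576 + 22624) + 16853 = 5048 + 16853 = 21901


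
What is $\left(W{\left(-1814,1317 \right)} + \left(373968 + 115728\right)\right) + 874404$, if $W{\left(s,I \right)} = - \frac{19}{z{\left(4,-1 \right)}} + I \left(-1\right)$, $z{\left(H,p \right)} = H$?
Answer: $\frac{5451113}{4} \approx 1.3628 \cdot 10^{6}$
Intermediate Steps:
$W{\left(s,I \right)} = - \frac{19}{4} - I$ ($W{\left(s,I \right)} = - \frac{19}{4} + I \left(-1\right) = \left(-19\right) \frac{1}{4} - I = - \frac{19}{4} - I$)
$\left(W{\left(-1814,1317 \right)} + \left(373968 + 115728\right)\right) + 874404 = \left(\left(- \frac{19}{4} - 1317\right) + \left(373968 + 115728\right)\right) + 874404 = \left(\left(- \frac{19}{4} - 1317\right) + 489696\right) + 874404 = \left(- \frac{5287}{4} + 489696\right) + 874404 = \frac{1953497}{4} + 874404 = \frac{5451113}{4}$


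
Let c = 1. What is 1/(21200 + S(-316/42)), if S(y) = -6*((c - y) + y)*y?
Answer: 7/148716 ≈ 4.7070e-5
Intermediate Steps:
S(y) = -6*y (S(y) = -6*((1 - y) + y)*y = -6*y)
1/(21200 + S(-316/42)) = 1/(21200 - (-1896)/42) = 1/(21200 - 6*(-158/21)) = 1/(21200 + 316/7) = 1/(148716/7) = 7/148716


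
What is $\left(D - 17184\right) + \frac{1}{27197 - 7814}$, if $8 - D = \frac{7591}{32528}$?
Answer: $- \frac{10829447191249}{630490224} \approx -17176.0$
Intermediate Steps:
$D = \frac{252633}{32528}$ ($D = 8 - \frac{7591}{32528} = \frac{252633}{32528} \approx 7.7666$)
$\left(D - 17184\right) + \frac{1}{27197 - 7814} = \left(\frac{252633}{32528} - 17184\right) + \frac{1}{27197 - 7814} = - \frac{558708519}{32528} + \frac{1}{19383} = - \frac{10829447191249}{630490224}$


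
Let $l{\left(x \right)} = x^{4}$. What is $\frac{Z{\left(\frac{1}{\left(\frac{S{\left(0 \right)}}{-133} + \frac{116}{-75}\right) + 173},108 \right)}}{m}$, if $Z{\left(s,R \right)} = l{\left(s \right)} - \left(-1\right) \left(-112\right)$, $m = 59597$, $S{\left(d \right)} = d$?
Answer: $- \frac{3062293467685721407}{1629495569603139509117} \approx -0.0018793$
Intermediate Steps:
$Z{\left(s,R \right)} = -112 + s^{4}$ ($Z{\left(s,R \right)} = s^{4} - \left(-1\right) \left(-112\right) = s^{4} - 112 = -112 + s^{4}$)
$\frac{Z{\left(\frac{1}{\left(\frac{S{\left(0 \right)}}{-133} + \frac{116}{-75}\right) + 173},108 \right)}}{m} = \frac{-112 + \left(\frac{1}{\left(\frac{0}{-133} + \frac{116}{-75}\right) + 173}\right)^{4}}{59597} = \left(-112 + \left(\frac{1}{\left(0 \left(- \frac{1}{133}\right) + 116 \left(- \frac{1}{75}\right)\right) + 173}\right)^{4}\right) \frac{1}{59597} = \left(-112 + \left(\frac{1}{\left(0 - \frac{116}{75}\right) + 173}\right)^{4}\right) \frac{1}{59597} = \left(-112 + \left(\frac{1}{- \frac{116}{75} + 173}\right)^{4}\right) \frac{1}{59597} = \left(-112 + \left(\frac{1}{\frac{12859}{75}}\right)^{4}\right) \frac{1}{59597} = \left(-112 + \left(\frac{75}{12859}\right)^{4}\right) \frac{1}{59597} = \left(-112 + \frac{31640625}{27341905961762161}\right) \frac{1}{59597} = \left(- \frac{3062293467685721407}{27341905961762161}\right) \frac{1}{59597} = - \frac{3062293467685721407}{1629495569603139509117}$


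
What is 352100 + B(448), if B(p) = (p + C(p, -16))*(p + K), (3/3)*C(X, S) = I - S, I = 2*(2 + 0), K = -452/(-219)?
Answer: 41079284/73 ≈ 5.6273e+5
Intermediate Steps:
K = 452/219 (K = -452*(-1/219) = 452/219 ≈ 2.0639)
I = 4 (I = 2*2 = 4)
C(X, S) = 4 - S
B(p) = (20 + p)*(452/219 + p) (B(p) = (p + (4 - 1*(-16)))*(p + 452/219) = (p + (4 + 16))*(452/219 + p) = (p + 20)*(452/219 + p) = (20 + p)*(452/219 + p))
352100 + B(448) = 352100 + (9040/219 + 448² + (4832/219)*448) = 352100 + (9040/219 + 200704 + 2164736/219) = 352100 + 15375984/73 = 41079284/73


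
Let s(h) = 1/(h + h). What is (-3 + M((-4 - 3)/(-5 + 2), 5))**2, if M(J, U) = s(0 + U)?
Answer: 841/100 ≈ 8.4100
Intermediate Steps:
s(h) = 1/(2*h)
M(J, U) = 1/(2*U) (M(J, U) = 1/(2*(0 + U)) = 1/(2*U))
(-3 + M((-4 - 3)/(-5 + 2), 5))**2 = (-3 + (1/2)/5)**2 = (-3 + (1/2)*(1/5))**2 = (-3 + 1/10)**2 = (-29/10)**2 = 841/100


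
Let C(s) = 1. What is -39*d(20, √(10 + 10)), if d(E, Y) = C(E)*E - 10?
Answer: -390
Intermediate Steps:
d(E, Y) = -10 + E (d(E, Y) = 1*E - 10 = E - 10 = -10 + E)
-39*d(20, √(10 + 10)) = -39*(-10 + 20) = -39*10 = -390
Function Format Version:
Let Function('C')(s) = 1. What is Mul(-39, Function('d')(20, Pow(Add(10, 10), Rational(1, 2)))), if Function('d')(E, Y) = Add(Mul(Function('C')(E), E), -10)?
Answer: -390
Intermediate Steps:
Function('d')(E, Y) = Add(-10, E) (Function('d')(E, Y) = Add(Mul(1, E), -10) = Add(E, -10) = Add(-10, E))
Mul(-39, Function('d')(20, Pow(Add(10, 10), Rational(1, 2)))) = Mul(-39, Add(-10, 20)) = Mul(-39, 10) = -390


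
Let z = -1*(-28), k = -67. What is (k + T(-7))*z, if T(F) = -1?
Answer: -1904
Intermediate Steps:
z = 28
(k + T(-7))*z = (-67 - 1)*28 = -68*28 = -1904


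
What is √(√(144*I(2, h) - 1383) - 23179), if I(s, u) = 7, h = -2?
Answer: √(-23179 + 5*I*√15) ≈ 0.0636 + 152.25*I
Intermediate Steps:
√(√(144*I(2, h) - 1383) - 23179) = √(√(144*7 - 1383) - 23179) = √(√(1008 - 1383) - 23179) = √(√(-375) - 23179) = √(5*I*√15 - 23179) = √(-23179 + 5*I*√15)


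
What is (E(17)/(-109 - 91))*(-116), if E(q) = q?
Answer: 493/50 ≈ 9.8600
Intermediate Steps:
(E(17)/(-109 - 91))*(-116) = (17/(-109 - 91))*(-116) = (17/(-200))*(-116) = (17*(-1/200))*(-116) = -17/200*(-116) = 493/50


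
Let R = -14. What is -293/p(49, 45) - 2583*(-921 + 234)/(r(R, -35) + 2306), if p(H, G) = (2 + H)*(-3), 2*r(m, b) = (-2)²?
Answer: 272177957/353124 ≈ 770.77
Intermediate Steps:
r(m, b) = 2 (r(m, b) = (½)*(-2)² = (½)*4 = 2)
p(H, G) = -6 - 3*H
-293/p(49, 45) - 2583*(-921 + 234)/(r(R, -35) + 2306) = -293/(-6 - 3*49) - 2583*(-921 + 234)/(2 + 2306) = -293/(-6 - 147) - 2583/(2308/(-687)) = -293/(-153) - 2583/(2308*(-1/687)) = -293*(-1/153) - 2583/(-2308/687) = 293/153 - 2583*(-687/2308) = 293/153 + 1774521/2308 = 272177957/353124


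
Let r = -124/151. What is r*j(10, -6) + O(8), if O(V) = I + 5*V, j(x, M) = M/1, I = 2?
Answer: 7086/151 ≈ 46.927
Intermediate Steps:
j(x, M) = M (j(x, M) = M*1 = M)
O(V) = 2 + 5*V
r = -124/151 (r = -124*1/151 = -124/151 ≈ -0.82119)
r*j(10, -6) + O(8) = -124/151*(-6) + (2 + 5*8) = 744/151 + (2 + 40) = 744/151 + 42 = 7086/151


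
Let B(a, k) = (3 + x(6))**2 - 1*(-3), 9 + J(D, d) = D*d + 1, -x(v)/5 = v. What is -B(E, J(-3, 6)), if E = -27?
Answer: -732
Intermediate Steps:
x(v) = -5*v
J(D, d) = -8 + D*d (J(D, d) = -9 + (D*d + 1) = -9 + (1 + D*d) = -8 + D*d)
B(a, k) = 732 (B(a, k) = (3 - 5*6)**2 - 1*(-3) = (3 - 30)**2 + 3 = (-27)**2 + 3 = 729 + 3 = 732)
-B(E, J(-3, 6)) = -1*732 = -732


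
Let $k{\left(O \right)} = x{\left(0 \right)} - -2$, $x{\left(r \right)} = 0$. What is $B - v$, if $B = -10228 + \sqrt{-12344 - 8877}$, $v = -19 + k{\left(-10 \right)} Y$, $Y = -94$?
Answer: $-10021 + i \sqrt{21221} \approx -10021.0 + 145.67 i$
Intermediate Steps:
$k{\left(O \right)} = 2$ ($k{\left(O \right)} = 0 - -2 = 0 + 2 = 2$)
$v = -207$ ($v = -19 + 2 \left(-94\right) = -19 - 188 = -207$)
$B = -10228 + i \sqrt{21221}$ ($B = -10228 + \sqrt{-21221} = -10228 + i \sqrt{21221} \approx -10228.0 + 145.67 i$)
$B - v = \left(-10228 + i \sqrt{21221}\right) - -207 = \left(-10228 + i \sqrt{21221}\right) + 207 = -10021 + i \sqrt{21221}$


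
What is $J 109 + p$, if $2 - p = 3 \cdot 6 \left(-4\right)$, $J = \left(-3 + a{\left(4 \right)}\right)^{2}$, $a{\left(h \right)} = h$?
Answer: $183$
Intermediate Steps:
$J = 1$ ($J = \left(-3 + 4\right)^{2} = 1^{2} = 1$)
$p = 74$ ($p = 2 - 3 \cdot 6 \left(-4\right) = 2 - 18 \left(-4\right) = 2 - -72 = 2 + 72 = 74$)
$J 109 + p = 1 \cdot 109 + 74 = 109 + 74 = 183$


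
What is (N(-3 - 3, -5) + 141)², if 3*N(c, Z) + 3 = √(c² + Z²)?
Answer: (420 + √61)²/9 ≈ 20336.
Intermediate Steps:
N(c, Z) = -1 + √(Z² + c²)/3 (N(c, Z) = -1 + √(c² + Z²)/3 = -1 + √(Z² + c²)/3)
(N(-3 - 3, -5) + 141)² = ((-1 + √((-5)² + (-3 - 3)²)/3) + 141)² = ((-1 + √(25 + (-6)²)/3) + 141)² = ((-1 + √(25 + 36)/3) + 141)² = ((-1 + √61/3) + 141)² = (140 + √61/3)²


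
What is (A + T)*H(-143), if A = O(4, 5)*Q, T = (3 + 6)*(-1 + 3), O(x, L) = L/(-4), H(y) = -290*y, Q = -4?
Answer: 953810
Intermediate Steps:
O(x, L) = -L/4 (O(x, L) = L*(-¼) = -L/4)
T = 18 (T = 9*2 = 18)
A = 5 (A = -¼*5*(-4) = -5/4*(-4) = 5)
(A + T)*H(-143) = (5 + 18)*(-290*(-143)) = 23*41470 = 953810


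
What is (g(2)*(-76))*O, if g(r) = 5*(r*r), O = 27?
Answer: -41040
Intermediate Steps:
g(r) = 5*r**2
(g(2)*(-76))*O = ((5*2**2)*(-76))*27 = ((5*4)*(-76))*27 = (20*(-76))*27 = -1520*27 = -41040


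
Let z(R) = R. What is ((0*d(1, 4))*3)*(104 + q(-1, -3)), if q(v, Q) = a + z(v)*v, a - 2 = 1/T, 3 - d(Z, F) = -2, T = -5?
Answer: 0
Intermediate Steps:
d(Z, F) = 5 (d(Z, F) = 3 - 1*(-2) = 3 + 2 = 5)
a = 9/5 (a = 2 + 1/(-5) = 2 - ⅕ = 9/5 ≈ 1.8000)
q(v, Q) = 9/5 + v² (q(v, Q) = 9/5 + v*v = 9/5 + v²)
((0*d(1, 4))*3)*(104 + q(-1, -3)) = ((0*5)*3)*(104 + (9/5 + (-1)²)) = (0*3)*(104 + (9/5 + 1)) = 0*(104 + 14/5) = 0*(534/5) = 0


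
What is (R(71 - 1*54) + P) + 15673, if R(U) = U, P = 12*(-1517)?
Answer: -2514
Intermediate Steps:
P = -18204
(R(71 - 1*54) + P) + 15673 = ((71 - 1*54) - 18204) + 15673 = ((71 - 54) - 18204) + 15673 = (17 - 18204) + 15673 = -18187 + 15673 = -2514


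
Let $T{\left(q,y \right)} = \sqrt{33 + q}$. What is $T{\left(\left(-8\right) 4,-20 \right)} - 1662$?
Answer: $-1661$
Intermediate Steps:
$T{\left(\left(-8\right) 4,-20 \right)} - 1662 = \sqrt{33 - 32} - 1662 = \sqrt{1} - 1662 = 1 - 1662 = -1661$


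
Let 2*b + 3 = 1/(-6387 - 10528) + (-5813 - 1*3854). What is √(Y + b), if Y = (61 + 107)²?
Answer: √26767983068270/33830 ≈ 152.93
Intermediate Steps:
b = -163568051/33830 (b = -3/2 + (1/(-6387 - 10528) + (-5813 - 1*3854))/2 = -3/2 + (1/(-16915) + (-5813 - 3854))/2 = -3/2 + (-1/16915 - 9667)/2 = -3/2 + (½)*(-163517306/16915) = -3/2 - 81758653/16915 = -163568051/33830 ≈ -4835.0)
Y = 28224 (Y = 168² = 28224)
√(Y + b) = √(28224 - 163568051/33830) = √(791249869/33830) = √26767983068270/33830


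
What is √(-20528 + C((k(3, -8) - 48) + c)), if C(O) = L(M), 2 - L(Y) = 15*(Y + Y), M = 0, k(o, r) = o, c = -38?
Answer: I*√20526 ≈ 143.27*I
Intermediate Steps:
L(Y) = 2 - 30*Y (L(Y) = 2 - 15*(Y + Y) = 2 - 15*2*Y = 2 - 30*Y)
C(O) = 2 (C(O) = 2 - 30*0 = 2 + 0 = 2)
√(-20528 + C((k(3, -8) - 48) + c)) = √(-20528 + 2) = √(-20526) = I*√20526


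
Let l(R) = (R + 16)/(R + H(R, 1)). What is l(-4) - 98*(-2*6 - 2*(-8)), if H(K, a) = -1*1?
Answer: -1972/5 ≈ -394.40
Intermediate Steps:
H(K, a) = -1
l(R) = (16 + R)/(-1 + R) (l(R) = (R + 16)/(R - 1) = (16 + R)/(-1 + R))
l(-4) - 98*(-2*6 - 2*(-8)) = (16 - 4)/(-1 - 4) - 98*(-2*6 - 2*(-8)) = 12/(-5) - 98*(-12 + 16) = -⅕*12 - 98*4 = -12/5 - 392 = -1972/5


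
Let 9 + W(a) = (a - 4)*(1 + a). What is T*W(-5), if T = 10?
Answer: 270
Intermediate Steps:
W(a) = -9 + (1 + a)*(-4 + a) (W(a) = -9 + (a - 4)*(1 + a) = -9 + (-4 + a)*(1 + a) = -9 + (1 + a)*(-4 + a))
T*W(-5) = 10*(-13 + (-5)² - 3*(-5)) = 10*(-13 + 25 + 15) = 10*27 = 270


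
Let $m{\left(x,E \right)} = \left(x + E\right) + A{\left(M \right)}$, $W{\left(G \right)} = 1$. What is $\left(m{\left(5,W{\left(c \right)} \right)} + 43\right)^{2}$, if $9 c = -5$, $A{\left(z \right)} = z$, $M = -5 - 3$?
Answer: $1681$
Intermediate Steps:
$M = -8$
$c = - \frac{5}{9}$ ($c = \frac{1}{9} \left(-5\right) = - \frac{5}{9} \approx -0.55556$)
$m{\left(x,E \right)} = -8 + E + x$ ($m{\left(x,E \right)} = \left(x + E\right) - 8 = \left(E + x\right) - 8 = -8 + E + x$)
$\left(m{\left(5,W{\left(c \right)} \right)} + 43\right)^{2} = \left(\left(-8 + 1 + 5\right) + 43\right)^{2} = \left(-2 + 43\right)^{2} = 41^{2} = 1681$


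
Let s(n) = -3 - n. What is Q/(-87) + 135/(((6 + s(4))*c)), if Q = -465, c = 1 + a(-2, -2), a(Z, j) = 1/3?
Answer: -11125/116 ≈ -95.905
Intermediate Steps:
a(Z, j) = ⅓
c = 4/3 (c = 1 + ⅓ = 4/3 ≈ 1.3333)
Q/(-87) + 135/(((6 + s(4))*c)) = -465/(-87) + 135/(((6 + (-3 - 1*4))*(4/3))) = -465*(-1/87) + 135/(((6 + (-3 - 4))*(4/3))) = 155/29 + 135/(((6 - 7)*(4/3))) = 155/29 + 135/((-1*4/3)) = 155/29 + 135/(-4/3) = 155/29 + 135*(-¾) = 155/29 - 405/4 = -11125/116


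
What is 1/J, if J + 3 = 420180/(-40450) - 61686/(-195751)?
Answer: -791812795/10350984033 ≈ -0.076496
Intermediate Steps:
J = -10350984033/791812795 (J = -3 + (420180/(-40450) - 61686/(-195751)) = -3 + (420180*(-1/40450) - 61686*(-1/195751)) = -3 + (-42018/4045 + 61686/195751) = -3 - 7975545648/791812795 = -10350984033/791812795 ≈ -13.073)
1/J = 1/(-10350984033/791812795) = -791812795/10350984033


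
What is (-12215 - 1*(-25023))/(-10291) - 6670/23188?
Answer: -182816437/119313854 ≈ -1.5322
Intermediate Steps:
(-12215 - 1*(-25023))/(-10291) - 6670/23188 = (-12215 + 25023)*(-1/10291) - 6670*1/23188 = 12808*(-1/10291) - 3335/11594 = -12808/10291 - 3335/11594 = -182816437/119313854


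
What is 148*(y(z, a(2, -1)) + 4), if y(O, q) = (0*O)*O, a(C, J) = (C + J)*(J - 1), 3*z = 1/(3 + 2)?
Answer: 592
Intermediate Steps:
z = 1/15 (z = 1/(3*(3 + 2)) = (⅓)/5 = (⅓)*(⅕) = 1/15 ≈ 0.066667)
a(C, J) = (-1 + J)*(C + J) (a(C, J) = (C + J)*(-1 + J) = (-1 + J)*(C + J))
y(O, q) = 0 (y(O, q) = 0*O = 0)
148*(y(z, a(2, -1)) + 4) = 148*(0 + 4) = 148*4 = 592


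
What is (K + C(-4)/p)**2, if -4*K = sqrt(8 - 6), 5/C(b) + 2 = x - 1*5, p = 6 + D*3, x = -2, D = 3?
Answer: 737/5832 + sqrt(2)/54 ≈ 0.15256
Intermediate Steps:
p = 15 (p = 6 + 3*3 = 6 + 9 = 15)
C(b) = -5/9 (C(b) = 5/(-2 + (-2 - 1*5)) = 5/(-2 + (-2 - 5)) = 5/(-2 - 7) = 5/(-9) = 5*(-1/9) = -5/9)
K = -sqrt(2)/4 (K = -sqrt(8 - 6)/4 = -sqrt(2)/4 ≈ -0.35355)
(K + C(-4)/p)**2 = (-sqrt(2)/4 - 5/9/15)**2 = (-sqrt(2)/4 - 5/9*1/15)**2 = (-sqrt(2)/4 - 1/27)**2 = (-1/27 - sqrt(2)/4)**2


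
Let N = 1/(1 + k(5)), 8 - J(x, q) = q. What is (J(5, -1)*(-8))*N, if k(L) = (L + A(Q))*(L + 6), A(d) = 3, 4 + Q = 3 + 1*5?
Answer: -72/89 ≈ -0.80899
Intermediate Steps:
Q = 4 (Q = -4 + (3 + 1*5) = -4 + (3 + 5) = -4 + 8 = 4)
J(x, q) = 8 - q
k(L) = (3 + L)*(6 + L) (k(L) = (L + 3)*(L + 6) = (3 + L)*(6 + L))
N = 1/89 (N = 1/(1 + (18 + 5² + 9*5)) = 1/(1 + (18 + 25 + 45)) = 1/(1 + 88) = 1/89 ≈ 0.011236)
(J(5, -1)*(-8))*N = ((8 - 1*(-1))*(-8))*(1/89) = ((8 + 1)*(-8))*(1/89) = (9*(-8))*(1/89) = -72*1/89 = -72/89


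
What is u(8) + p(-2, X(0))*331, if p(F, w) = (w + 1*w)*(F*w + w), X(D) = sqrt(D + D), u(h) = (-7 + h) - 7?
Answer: -6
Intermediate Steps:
u(h) = -14 + h
X(D) = sqrt(2)*sqrt(D) (X(D) = sqrt(2*D) = sqrt(2)*sqrt(D))
p(F, w) = 2*w*(w + F*w) (p(F, w) = (w + w)*(w + F*w) = (2*w)*(w + F*w) = 2*w*(w + F*w))
u(8) + p(-2, X(0))*331 = (-14 + 8) + (2*(sqrt(2)*sqrt(0))**2*(1 - 2))*331 = -6 + (2*(sqrt(2)*0)**2*(-1))*331 = -6 + (2*0**2*(-1))*331 = -6 + (2*0*(-1))*331 = -6 + 0*331 = -6 + 0 = -6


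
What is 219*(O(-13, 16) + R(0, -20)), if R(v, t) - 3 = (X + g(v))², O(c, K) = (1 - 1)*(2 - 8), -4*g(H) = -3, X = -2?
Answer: 15987/16 ≈ 999.19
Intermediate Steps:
g(H) = ¾ (g(H) = -¼*(-3) = ¾)
O(c, K) = 0 (O(c, K) = 0*(-6) = 0)
R(v, t) = 73/16 (R(v, t) = 3 + (-2 + ¾)² = 3 + (-5/4)² = 3 + 25/16 = 73/16)
219*(O(-13, 16) + R(0, -20)) = 219*(0 + 73/16) = 219*(73/16) = 15987/16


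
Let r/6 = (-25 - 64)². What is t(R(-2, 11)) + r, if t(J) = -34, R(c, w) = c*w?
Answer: 47492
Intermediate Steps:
r = 47526 (r = 6*(-25 - 64)² = 6*(-89)² = 6*7921 = 47526)
t(R(-2, 11)) + r = -34 + 47526 = 47492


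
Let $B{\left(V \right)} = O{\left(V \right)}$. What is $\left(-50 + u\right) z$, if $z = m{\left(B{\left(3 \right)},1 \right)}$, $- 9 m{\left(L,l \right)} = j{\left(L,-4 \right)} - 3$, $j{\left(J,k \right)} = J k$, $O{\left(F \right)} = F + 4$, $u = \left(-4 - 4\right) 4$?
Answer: $- \frac{2542}{9} \approx -282.44$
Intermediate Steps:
$u = -32$ ($u = \left(-8\right) 4 = -32$)
$O{\left(F \right)} = 4 + F$
$B{\left(V \right)} = 4 + V$
$m{\left(L,l \right)} = \frac{1}{3} + \frac{4 L}{9}$ ($m{\left(L,l \right)} = - \frac{L \left(-4\right) - 3}{9} = - \frac{- 4 L - 3}{9} = - \frac{-3 - 4 L}{9} = \frac{1}{3} + \frac{4 L}{9}$)
$z = \frac{31}{9}$ ($z = \frac{1}{3} + \frac{4 \left(4 + 3\right)}{9} = \frac{1}{3} + \frac{4}{9} \cdot 7 = \frac{1}{3} + \frac{28}{9} = \frac{31}{9} \approx 3.4444$)
$\left(-50 + u\right) z = \left(-50 - 32\right) \frac{31}{9} = \left(-82\right) \frac{31}{9} = - \frac{2542}{9}$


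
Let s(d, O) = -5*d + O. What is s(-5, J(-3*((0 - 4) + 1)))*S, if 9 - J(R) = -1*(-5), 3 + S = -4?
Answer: -203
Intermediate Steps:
S = -7 (S = -3 - 4 = -7)
J(R) = 4 (J(R) = 9 - (-1)*(-5) = 9 - 1*5 = 9 - 5 = 4)
s(d, O) = O - 5*d
s(-5, J(-3*((0 - 4) + 1)))*S = (4 - 5*(-5))*(-7) = (4 + 25)*(-7) = 29*(-7) = -203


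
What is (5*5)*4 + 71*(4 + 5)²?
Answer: 5851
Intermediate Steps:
(5*5)*4 + 71*(4 + 5)² = 25*4 + 71*9² = 100 + 71*81 = 100 + 5751 = 5851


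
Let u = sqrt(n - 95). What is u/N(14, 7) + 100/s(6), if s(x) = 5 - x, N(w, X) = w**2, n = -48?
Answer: -100 + I*sqrt(143)/196 ≈ -100.0 + 0.061012*I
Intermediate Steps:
u = I*sqrt(143) (u = sqrt(-48 - 95) = sqrt(-143) = I*sqrt(143) ≈ 11.958*I)
u/N(14, 7) + 100/s(6) = (I*sqrt(143))/(14**2) + 100/(5 - 1*6) = (I*sqrt(143))/196 + 100/(5 - 6) = (I*sqrt(143))*(1/196) + 100/(-1) = I*sqrt(143)/196 + 100*(-1) = I*sqrt(143)/196 - 100 = -100 + I*sqrt(143)/196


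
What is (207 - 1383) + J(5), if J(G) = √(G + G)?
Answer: -1176 + √10 ≈ -1172.8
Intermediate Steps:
J(G) = √2*√G (J(G) = √(2*G) = √2*√G)
(207 - 1383) + J(5) = (207 - 1383) + √2*√5 = -1176 + √10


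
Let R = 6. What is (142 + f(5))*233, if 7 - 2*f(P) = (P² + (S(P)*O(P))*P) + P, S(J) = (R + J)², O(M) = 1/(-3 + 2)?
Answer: 100889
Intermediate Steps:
O(M) = -1 (O(M) = 1/(-1) = -1)
S(J) = (6 + J)²
f(P) = 7/2 - P/2 - P²/2 + P*(6 + P)²/2 (f(P) = 7/2 - ((P² + ((6 + P)²*(-1))*P) + P)/2 = 7/2 - ((P² + (-(6 + P)²)*P) + P)/2 = 7/2 - ((P² - P*(6 + P)²) + P)/2 = 7/2 - (P + P² - P*(6 + P)²)/2 = 7/2 + (-P/2 - P²/2 + P*(6 + P)²/2) = 7/2 - P/2 - P²/2 + P*(6 + P)²/2)
(142 + f(5))*233 = (142 + (7/2 - ½*5 - ½*5² + (½)*5*(6 + 5)²))*233 = (142 + (7/2 - 5/2 - ½*25 + (½)*5*11²))*233 = (142 + (7/2 - 5/2 - 25/2 + (½)*5*121))*233 = (142 + (7/2 - 5/2 - 25/2 + 605/2))*233 = (142 + 291)*233 = 433*233 = 100889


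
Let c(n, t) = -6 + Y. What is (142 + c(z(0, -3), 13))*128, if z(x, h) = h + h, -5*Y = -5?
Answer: 17536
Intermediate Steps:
Y = 1 (Y = -⅕*(-5) = 1)
z(x, h) = 2*h
c(n, t) = -5 (c(n, t) = -6 + 1 = -5)
(142 + c(z(0, -3), 13))*128 = (142 - 5)*128 = 137*128 = 17536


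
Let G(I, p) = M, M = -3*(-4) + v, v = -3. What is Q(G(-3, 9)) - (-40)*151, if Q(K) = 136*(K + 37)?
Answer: 12296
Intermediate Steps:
M = 9 (M = -3*(-4) - 3 = 12 - 3 = 9)
G(I, p) = 9
Q(K) = 5032 + 136*K (Q(K) = 136*(37 + K) = 5032 + 136*K)
Q(G(-3, 9)) - (-40)*151 = (5032 + 136*9) - (-40)*151 = (5032 + 1224) - 1*(-6040) = 6256 + 6040 = 12296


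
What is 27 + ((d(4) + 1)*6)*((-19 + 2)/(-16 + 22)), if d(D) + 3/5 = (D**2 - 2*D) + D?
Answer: -919/5 ≈ -183.80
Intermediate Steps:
d(D) = -3/5 + D**2 - D (d(D) = -3/5 + ((D**2 - 2*D) + D) = -3/5 + (D**2 - D) = -3/5 + D**2 - D)
27 + ((d(4) + 1)*6)*((-19 + 2)/(-16 + 22)) = 27 + (((-3/5 + 4**2 - 1*4) + 1)*6)*((-19 + 2)/(-16 + 22)) = 27 + (((-3/5 + 16 - 4) + 1)*6)*(-17/6) = 27 + ((57/5 + 1)*6)*(-17*1/6) = 27 + ((62/5)*6)*(-17/6) = 27 + (372/5)*(-17/6) = 27 - 1054/5 = -919/5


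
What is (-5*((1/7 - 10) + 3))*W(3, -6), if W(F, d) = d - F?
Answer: -2160/7 ≈ -308.57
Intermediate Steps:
(-5*((1/7 - 10) + 3))*W(3, -6) = (-5*((1/7 - 10) + 3))*(-6 - 1*3) = (-5*((⅐ - 10) + 3))*(-6 - 3) = -5*(-69/7 + 3)*(-9) = -5*(-48/7)*(-9) = (240/7)*(-9) = -2160/7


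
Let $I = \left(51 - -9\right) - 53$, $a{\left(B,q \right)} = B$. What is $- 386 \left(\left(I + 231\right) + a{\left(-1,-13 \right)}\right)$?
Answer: $-91482$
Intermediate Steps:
$I = 7$ ($I = \left(51 + 9\right) - 53 = 60 - 53 = 7$)
$- 386 \left(\left(I + 231\right) + a{\left(-1,-13 \right)}\right) = - 386 \left(\left(7 + 231\right) - 1\right) = - 386 \left(238 - 1\right) = \left(-386\right) 237 = -91482$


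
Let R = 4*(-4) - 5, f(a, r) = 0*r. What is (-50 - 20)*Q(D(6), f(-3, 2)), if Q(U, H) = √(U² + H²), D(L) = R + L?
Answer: -1050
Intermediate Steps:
f(a, r) = 0
R = -21 (R = -16 - 5 = -21)
D(L) = -21 + L
Q(U, H) = √(H² + U²)
(-50 - 20)*Q(D(6), f(-3, 2)) = (-50 - 20)*√(0² + (-21 + 6)²) = -70*√(0 + (-15)²) = -70*√(0 + 225) = -70*√225 = -70*15 = -1050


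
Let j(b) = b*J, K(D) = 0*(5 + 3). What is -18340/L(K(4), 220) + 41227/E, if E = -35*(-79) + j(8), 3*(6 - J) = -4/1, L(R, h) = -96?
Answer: 41807879/203304 ≈ 205.64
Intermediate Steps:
K(D) = 0 (K(D) = 0*8 = 0)
J = 22/3 (J = 6 - (-4)/(3*1) = 6 - (-4)/3 = 6 - ⅓*(-4) = 6 + 4/3 = 22/3 ≈ 7.3333)
j(b) = 22*b/3 (j(b) = b*(22/3) = 22*b/3)
E = 8471/3 (E = -35*(-79) + (22/3)*8 = 2765 + 176/3 = 8471/3 ≈ 2823.7)
-18340/L(K(4), 220) + 41227/E = -18340/(-96) + 41227/(8471/3) = -18340*(-1/96) + 41227*(3/8471) = 4585/24 + 123681/8471 = 41807879/203304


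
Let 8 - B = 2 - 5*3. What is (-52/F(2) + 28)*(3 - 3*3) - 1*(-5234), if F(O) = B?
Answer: 35566/7 ≈ 5080.9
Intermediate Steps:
B = 21 (B = 8 - (2 - 5*3) = 8 - (2 - 15) = 8 - 1*(-13) = 8 + 13 = 21)
F(O) = 21
(-52/F(2) + 28)*(3 - 3*3) - 1*(-5234) = (-52/21 + 28)*(3 - 3*3) - 1*(-5234) = (-52*1/21 + 28)*(3 - 9) + 5234 = (-52/21 + 28)*(-6) + 5234 = (536/21)*(-6) + 5234 = -1072/7 + 5234 = 35566/7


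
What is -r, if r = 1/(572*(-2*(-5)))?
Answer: -1/5720 ≈ -0.00017483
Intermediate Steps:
r = 1/5720 (r = 1/(572*10) = 1/5720 ≈ 0.00017483)
-r = -1*1/5720 = -1/5720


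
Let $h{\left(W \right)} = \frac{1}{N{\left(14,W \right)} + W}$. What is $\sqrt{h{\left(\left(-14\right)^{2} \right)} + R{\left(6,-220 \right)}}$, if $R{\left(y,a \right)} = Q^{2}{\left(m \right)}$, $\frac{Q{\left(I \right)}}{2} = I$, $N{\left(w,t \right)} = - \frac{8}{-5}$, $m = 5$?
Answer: $\frac{\sqrt{24404835}}{494} \approx 10.0$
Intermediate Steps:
$N{\left(w,t \right)} = \frac{8}{5}$ ($N{\left(w,t \right)} = \left(-8\right) \left(- \frac{1}{5}\right) = \frac{8}{5}$)
$Q{\left(I \right)} = 2 I$
$R{\left(y,a \right)} = 100$ ($R{\left(y,a \right)} = \left(2 \cdot 5\right)^{2} = 10^{2} = 100$)
$h{\left(W \right)} = \frac{1}{\frac{8}{5} + W}$
$\sqrt{h{\left(\left(-14\right)^{2} \right)} + R{\left(6,-220 \right)}} = \sqrt{\frac{5}{8 + 5 \left(-14\right)^{2}} + 100} = \sqrt{\frac{5}{8 + 5 \cdot 196} + 100} = \sqrt{\frac{5}{8 + 980} + 100} = \sqrt{\frac{5}{988} + 100} = \sqrt{\frac{98805}{988}} = \frac{\sqrt{24404835}}{494}$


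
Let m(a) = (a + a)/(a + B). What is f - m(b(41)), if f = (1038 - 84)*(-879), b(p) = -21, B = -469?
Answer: -29349813/35 ≈ -8.3857e+5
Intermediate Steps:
m(a) = 2*a/(-469 + a) (m(a) = (a + a)/(a - 469) = (2*a)/(-469 + a) = 2*a/(-469 + a))
f = -838566 (f = 954*(-879) = -838566)
f - m(b(41)) = -838566 - 2*(-21)/(-469 - 21) = -838566 - 2*(-21)/(-490) = -838566 - 2*(-21)*(-1)/490 = -838566 - 1*3/35 = -838566 - 3/35 = -29349813/35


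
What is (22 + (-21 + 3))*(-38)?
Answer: -152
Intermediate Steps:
(22 + (-21 + 3))*(-38) = (22 - 18)*(-38) = 4*(-38) = -152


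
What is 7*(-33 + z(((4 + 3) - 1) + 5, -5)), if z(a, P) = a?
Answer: -154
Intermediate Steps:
7*(-33 + z(((4 + 3) - 1) + 5, -5)) = 7*(-33 + (((4 + 3) - 1) + 5)) = 7*(-33 + ((7 - 1) + 5)) = 7*(-33 + (6 + 5)) = 7*(-33 + 11) = 7*(-22) = -154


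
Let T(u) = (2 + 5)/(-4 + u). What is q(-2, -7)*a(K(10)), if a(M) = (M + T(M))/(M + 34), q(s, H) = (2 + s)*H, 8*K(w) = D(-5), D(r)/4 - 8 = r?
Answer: 0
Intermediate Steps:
D(r) = 32 + 4*r
K(w) = 3/2 (K(w) = (32 + 4*(-5))/8 = (32 - 20)/8 = (⅛)*12 = 3/2)
T(u) = 7/(-4 + u)
q(s, H) = H*(2 + s)
a(M) = (M + 7/(-4 + M))/(34 + M) (a(M) = (M + 7/(-4 + M))/(M + 34) = (M + 7/(-4 + M))/(34 + M))
q(-2, -7)*a(K(10)) = (-7*(2 - 2))*((7 + 3*(-4 + 3/2)/2)/((-4 + 3/2)*(34 + 3/2))) = (-7*0)*((7 + (3/2)*(-5/2))/((-5/2)*(71/2))) = 0*(-⅖*2/71*(7 - 15/4)) = 0*(-⅖*2/71*13/4) = 0*(-13/355) = 0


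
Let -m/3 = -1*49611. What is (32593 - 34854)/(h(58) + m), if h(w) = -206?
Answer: -2261/148627 ≈ -0.015213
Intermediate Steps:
m = 148833 (m = -(-3)*49611 = -3*(-49611) = 148833)
(32593 - 34854)/(h(58) + m) = (32593 - 34854)/(-206 + 148833) = -2261/148627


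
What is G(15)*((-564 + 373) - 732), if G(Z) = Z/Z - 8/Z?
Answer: -6461/15 ≈ -430.73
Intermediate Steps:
G(Z) = 1 - 8/Z
G(15)*((-564 + 373) - 732) = ((-8 + 15)/15)*((-564 + 373) - 732) = ((1/15)*7)*(-191 - 732) = (7/15)*(-923) = -6461/15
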